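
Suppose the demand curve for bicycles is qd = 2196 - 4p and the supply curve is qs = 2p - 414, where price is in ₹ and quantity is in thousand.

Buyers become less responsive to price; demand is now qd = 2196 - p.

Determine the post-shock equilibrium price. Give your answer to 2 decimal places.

Original equilibrium: 2196 - 4p = 2p - 414 gives 2610 = 6p, so p = 435 and q = 456.
The shock moves the curves to qd = 2196 - p and qs = 2p - 414.
Setting them equal: 2196 - p = 2p - 414 → 2610 = 3p, so p = 870 and q = 1326.

870.00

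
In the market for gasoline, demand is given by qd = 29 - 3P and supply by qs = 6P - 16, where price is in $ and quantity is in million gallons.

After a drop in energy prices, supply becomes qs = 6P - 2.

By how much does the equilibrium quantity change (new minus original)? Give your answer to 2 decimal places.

Initially, 29 - 3P = 6P - 16, so 45 = 9P and P = 5, q = 14.
After the shift, demand is qd = 29 - 3P and supply is qs = 6P - 2.
Equate the new curves: 29 - 3P = 6P - 2, giving 31 = 9P, P = 31/9 ≈ 3.4444, q = 56/3 ≈ 18.6667.
Δq = 18.6667 − 14 = +4.67.

+4.67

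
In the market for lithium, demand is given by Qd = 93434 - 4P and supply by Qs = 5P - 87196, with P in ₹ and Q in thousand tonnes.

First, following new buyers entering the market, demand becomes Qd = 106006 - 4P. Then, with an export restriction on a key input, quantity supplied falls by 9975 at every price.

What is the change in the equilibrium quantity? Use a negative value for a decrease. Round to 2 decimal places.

Original equilibrium: 93434 - 4P = 5P - 87196 gives 180630 = 9P, so P = 20070 and Q = 13154.
The shock moves the curves to Qd = 106006 - 4P and Qs = 5P - 97171.
Clearing the new market: 106006 - 4P = 5P - 97171, so P = 203177/9 ≈ 22575.2222 and Q = 141346/9 ≈ 15705.1111.
ΔQ = 15705.1111 − 13154 = +2551.11.

+2551.11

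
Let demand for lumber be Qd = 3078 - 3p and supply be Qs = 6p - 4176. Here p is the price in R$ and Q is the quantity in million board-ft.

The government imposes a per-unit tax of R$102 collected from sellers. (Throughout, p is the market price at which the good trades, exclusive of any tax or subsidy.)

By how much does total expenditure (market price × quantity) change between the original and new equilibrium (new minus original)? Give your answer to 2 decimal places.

Original equilibrium: 3078 - 3p = 6p - 4176 gives 7254 = 9p, so p = 806 and Q = 660.
Since sellers keep the price net of the tax, the effective supply curve becomes Qs = 6p - 4788.
Equate the new curves: 3078 - 3p = 6p - 4788, giving 7866 = 9p, p = 874, Q = 456.
Expenditure moves from 806×660 = 531960 to 874×456 = 398544; change = -133416.00.

-133416.00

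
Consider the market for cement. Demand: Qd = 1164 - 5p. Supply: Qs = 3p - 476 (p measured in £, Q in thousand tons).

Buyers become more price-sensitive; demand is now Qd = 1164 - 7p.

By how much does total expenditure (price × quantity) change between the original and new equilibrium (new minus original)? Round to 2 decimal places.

-25871.00

Before the shock: 1164 - 5p = 3p - 476 ⇒ 1640 = 8p ⇒ p = 205, Q = 139.
The new curves are Qd = 1164 - 7p (demand) and Qs = 3p - 476 (supply).
Equate the new curves: 1164 - 7p = 3p - 476, giving 1640 = 10p, p = 164, Q = 16.
Expenditure moves from 205×139 = 28495 to 164×16 = 2624; change = -25871.00.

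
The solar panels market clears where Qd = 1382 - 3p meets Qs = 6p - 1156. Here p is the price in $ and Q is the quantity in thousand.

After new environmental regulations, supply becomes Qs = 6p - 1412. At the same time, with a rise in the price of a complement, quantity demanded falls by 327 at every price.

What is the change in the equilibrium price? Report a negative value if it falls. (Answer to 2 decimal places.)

-7.89

Solve the original market: 1382 - 3p = 6p - 1156, hence p = 282 and Q = 536.
After the shift, demand is Qd = 1055 - 3p and supply is Qs = 6p - 1412.
Setting them equal: 1055 - 3p = 6p - 1412 → 2467 = 9p, so p = 2467/9 ≈ 274.1111 and Q = 698/3 ≈ 232.6667.
Δp = 274.1111 − 282 = -7.89.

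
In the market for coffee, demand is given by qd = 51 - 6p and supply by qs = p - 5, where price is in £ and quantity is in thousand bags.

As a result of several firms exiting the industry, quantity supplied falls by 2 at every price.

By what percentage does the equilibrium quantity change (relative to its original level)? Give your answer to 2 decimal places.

-57.14

Initially, 51 - 6p = p - 5, so 56 = 7p and p = 8, q = 3.
The shock moves the curves to qd = 51 - 6p and qs = p - 7.
Setting them equal: 51 - 6p = p - 7 → 58 = 7p, so p = 58/7 ≈ 8.2857 and q = 9/7 ≈ 1.2857.
%Δq = (1.2857 − 3) / 3 × 100 = -57.14%.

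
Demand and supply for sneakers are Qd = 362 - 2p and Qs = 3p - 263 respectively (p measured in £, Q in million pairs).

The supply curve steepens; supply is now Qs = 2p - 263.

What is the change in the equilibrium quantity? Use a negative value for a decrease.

-62.5

Initially, 362 - 2p = 3p - 263, so 625 = 5p and p = 125, Q = 112.
The shock moves the curves to Qd = 362 - 2p and Qs = 2p - 263.
Clearing the new market: 362 - 2p = 2p - 263, so p = 156.25 and Q = 49.5.
ΔQ = 49.5 − 112 = -62.5.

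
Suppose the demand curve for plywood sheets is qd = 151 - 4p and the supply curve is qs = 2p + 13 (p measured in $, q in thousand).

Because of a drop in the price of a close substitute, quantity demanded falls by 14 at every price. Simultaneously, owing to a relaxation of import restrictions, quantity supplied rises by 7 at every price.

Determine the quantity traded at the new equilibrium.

Before the shock: 151 - 4p = 2p + 13 ⇒ 138 = 6p ⇒ p = 23, q = 59.
After the shift, demand is qd = 137 - 4p and supply is qs = 2p + 20.
Clearing the new market: 137 - 4p = 2p + 20, so p = 19.5 and q = 59.

59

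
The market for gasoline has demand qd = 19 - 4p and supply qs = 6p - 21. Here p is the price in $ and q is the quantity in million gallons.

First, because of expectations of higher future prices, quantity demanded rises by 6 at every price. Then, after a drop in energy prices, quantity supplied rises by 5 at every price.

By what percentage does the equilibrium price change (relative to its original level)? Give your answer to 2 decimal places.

Original equilibrium: 19 - 4p = 6p - 21 gives 40 = 10p, so p = 4 and q = 3.
The shock moves the curves to qd = 25 - 4p and qs = 6p - 16.
Clearing the new market: 25 - 4p = 6p - 16, so p = 4.1 and q = 8.6.
%Δp = (4.1 − 4) / 4 × 100 = +2.50%.

+2.50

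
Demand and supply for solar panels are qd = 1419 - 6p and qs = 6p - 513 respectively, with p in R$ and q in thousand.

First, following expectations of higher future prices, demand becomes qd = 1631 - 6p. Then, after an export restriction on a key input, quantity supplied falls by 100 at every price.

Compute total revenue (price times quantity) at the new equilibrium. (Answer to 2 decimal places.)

95183.00

Before the shock: 1419 - 6p = 6p - 513 ⇒ 1932 = 12p ⇒ p = 161, q = 453.
The shock moves the curves to qd = 1631 - 6p and qs = 6p - 613.
Equate the new curves: 1631 - 6p = 6p - 613, giving 2244 = 12p, p = 187, q = 509.
New expenditure = 187 × 509 = 95183.00.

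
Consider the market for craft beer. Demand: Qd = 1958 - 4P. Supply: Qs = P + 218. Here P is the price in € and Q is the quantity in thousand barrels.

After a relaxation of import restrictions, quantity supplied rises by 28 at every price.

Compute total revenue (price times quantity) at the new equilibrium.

201468.16

Solve the original market: 1958 - 4P = P + 218, hence P = 348 and Q = 566.
The new curves are Qd = 1958 - 4P (demand) and Qs = P + 246 (supply).
Equate the new curves: 1958 - 4P = P + 246, giving 1712 = 5P, P = 342.4, Q = 588.4.
New expenditure = 342.4 × 588.4 = 201468.16.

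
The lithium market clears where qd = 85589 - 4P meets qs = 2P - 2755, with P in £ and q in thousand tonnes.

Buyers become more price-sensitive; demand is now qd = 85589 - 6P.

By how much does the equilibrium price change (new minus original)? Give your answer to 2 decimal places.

Solve the original market: 85589 - 4P = 2P - 2755, hence P = 14724 and q = 26693.
The shock moves the curves to qd = 85589 - 6P and qs = 2P - 2755.
Equate the new curves: 85589 - 6P = 2P - 2755, giving 88344 = 8P, P = 11043, q = 19331.
ΔP = 11043 − 14724 = -3681.00.

-3681.00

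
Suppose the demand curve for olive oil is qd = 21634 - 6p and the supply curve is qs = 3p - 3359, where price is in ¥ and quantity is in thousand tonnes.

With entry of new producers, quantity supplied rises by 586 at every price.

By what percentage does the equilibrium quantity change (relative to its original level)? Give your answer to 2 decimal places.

+7.86

Initially, 21634 - 6p = 3p - 3359, so 24993 = 9p and p = 2777, q = 4972.
After the shift, demand is qd = 21634 - 6p and supply is qs = 3p - 2773.
Equate the new curves: 21634 - 6p = 3p - 2773, giving 24407 = 9p, p = 24407/9 ≈ 2711.8889, q = 16088/3 ≈ 5362.6667.
%Δq = (5362.6667 − 4972) / 4972 × 100 = +7.86%.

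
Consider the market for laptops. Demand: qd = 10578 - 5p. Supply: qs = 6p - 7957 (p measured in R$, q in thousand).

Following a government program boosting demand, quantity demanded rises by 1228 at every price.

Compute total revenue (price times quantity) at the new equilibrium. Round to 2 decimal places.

Original equilibrium: 10578 - 5p = 6p - 7957 gives 18535 = 11p, so p = 1685 and q = 2153.
The shock moves the curves to qd = 11806 - 5p and qs = 6p - 7957.
Setting them equal: 11806 - 5p = 6p - 7957 → 19763 = 11p, so p = 19763/11 ≈ 1796.6364 and q = 31051/11 ≈ 2822.8182.
New expenditure = 1796.6364 × 2822.8182 = 5071577.79.

5071577.79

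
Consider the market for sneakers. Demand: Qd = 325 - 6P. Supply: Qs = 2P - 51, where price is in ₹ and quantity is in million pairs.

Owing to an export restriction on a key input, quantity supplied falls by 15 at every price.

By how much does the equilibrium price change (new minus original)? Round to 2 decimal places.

+1.88

Solve the original market: 325 - 6P = 2P - 51, hence P = 47 and Q = 43.
After the shift, demand is Qd = 325 - 6P and supply is Qs = 2P - 66.
Setting them equal: 325 - 6P = 2P - 66 → 391 = 8P, so P = 48.875 and Q = 31.75.
ΔP = 48.875 − 47 = +1.88.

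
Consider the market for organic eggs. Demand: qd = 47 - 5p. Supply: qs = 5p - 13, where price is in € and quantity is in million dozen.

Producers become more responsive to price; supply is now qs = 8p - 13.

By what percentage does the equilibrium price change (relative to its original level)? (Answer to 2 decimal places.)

Before the shock: 47 - 5p = 5p - 13 ⇒ 60 = 10p ⇒ p = 6, q = 17.
After the shift, demand is qd = 47 - 5p and supply is qs = 8p - 13.
Setting them equal: 47 - 5p = 8p - 13 → 60 = 13p, so p = 60/13 ≈ 4.6154 and q = 311/13 ≈ 23.9231.
%Δp = (4.6154 − 6) / 6 × 100 = -23.08%.

-23.08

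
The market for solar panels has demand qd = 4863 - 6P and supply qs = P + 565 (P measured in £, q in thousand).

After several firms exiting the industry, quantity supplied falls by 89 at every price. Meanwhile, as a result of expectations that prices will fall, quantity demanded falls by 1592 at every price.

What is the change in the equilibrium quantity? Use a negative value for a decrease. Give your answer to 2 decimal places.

Initially, 4863 - 6P = P + 565, so 4298 = 7P and P = 614, q = 1179.
The new curves are qd = 3271 - 6P (demand) and qs = P + 476 (supply).
New equilibrium: 3271 - 6P = P + 476 ⇒ 2795 = 7P ⇒ P = 2795/7 ≈ 399.2857, q = 6127/7 ≈ 875.2857.
Δq = 875.2857 − 1179 = -303.71.

-303.71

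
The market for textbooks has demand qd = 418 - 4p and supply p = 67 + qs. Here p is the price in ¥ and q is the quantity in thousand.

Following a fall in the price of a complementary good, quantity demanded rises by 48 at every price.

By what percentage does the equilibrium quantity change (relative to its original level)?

+32

Solve the original market: 418 - 4p = p - 67, hence p = 97 and q = 30.
With the change applied: demand qd = 466 - 4p, supply qs = p - 67.
Setting them equal: 466 - 4p = p - 67 → 533 = 5p, so p = 106.6 and q = 39.6.
%Δq = (39.6 − 30) / 30 × 100 = +32%.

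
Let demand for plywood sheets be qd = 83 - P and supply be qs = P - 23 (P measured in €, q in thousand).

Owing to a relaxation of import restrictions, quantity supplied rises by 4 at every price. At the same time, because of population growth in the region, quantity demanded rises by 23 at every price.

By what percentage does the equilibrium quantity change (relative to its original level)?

+45

Initially, 83 - P = P - 23, so 106 = 2P and P = 53, q = 30.
The shock moves the curves to qd = 106 - P and qs = P - 19.
Equate the new curves: 106 - P = P - 19, giving 125 = 2P, P = 62.5, q = 43.5.
%Δq = (43.5 − 30) / 30 × 100 = +45%.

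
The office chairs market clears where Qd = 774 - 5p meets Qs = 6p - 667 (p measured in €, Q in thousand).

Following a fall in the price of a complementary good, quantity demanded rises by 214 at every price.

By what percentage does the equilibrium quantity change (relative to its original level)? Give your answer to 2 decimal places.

+98.09

Initially, 774 - 5p = 6p - 667, so 1441 = 11p and p = 131, Q = 119.
With the change applied: demand Qd = 988 - 5p, supply Qs = 6p - 667.
New equilibrium: 988 - 5p = 6p - 667 ⇒ 1655 = 11p ⇒ p = 1655/11 ≈ 150.4545, Q = 2593/11 ≈ 235.7273.
%ΔQ = (235.7273 − 119) / 119 × 100 = +98.09%.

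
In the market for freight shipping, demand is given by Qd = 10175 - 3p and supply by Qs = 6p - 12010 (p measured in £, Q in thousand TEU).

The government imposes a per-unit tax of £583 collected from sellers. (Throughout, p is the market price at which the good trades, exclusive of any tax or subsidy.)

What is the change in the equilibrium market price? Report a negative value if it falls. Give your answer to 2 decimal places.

+388.67

Before the shock: 10175 - 3p = 6p - 12010 ⇒ 22185 = 9p ⇒ p = 2465, Q = 2780.
Since sellers keep the price net of the tax, the effective supply curve becomes Qs = 6p - 15508.
Clearing the new market: 10175 - 3p = 6p - 15508, so p = 8561/3 ≈ 2853.6667 and Q = 1614.
Δp = 2853.6667 − 2465 = +388.67.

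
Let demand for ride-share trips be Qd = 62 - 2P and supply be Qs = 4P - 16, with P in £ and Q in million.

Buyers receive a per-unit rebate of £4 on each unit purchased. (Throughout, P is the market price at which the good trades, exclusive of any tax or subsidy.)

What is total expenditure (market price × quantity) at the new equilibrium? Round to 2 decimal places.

Initially, 62 - 2P = 4P - 16, so 78 = 6P and P = 13, Q = 36.
Since buyers' out-of-pocket price is the market price minus the rebate, the effective demand curve becomes Qd = 70 - 2P.
New equilibrium: 70 - 2P = 4P - 16 ⇒ 86 = 6P ⇒ P = 43/3 ≈ 14.3333, Q = 124/3 ≈ 41.3333.
New expenditure = 14.3333 × 41.3333 = 592.44.

592.44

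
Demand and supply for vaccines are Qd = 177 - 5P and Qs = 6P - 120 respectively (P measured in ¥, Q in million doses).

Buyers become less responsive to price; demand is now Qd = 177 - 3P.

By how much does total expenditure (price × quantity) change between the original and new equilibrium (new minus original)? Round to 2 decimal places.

Initially, 177 - 5P = 6P - 120, so 297 = 11P and P = 27, Q = 42.
The shock moves the curves to Qd = 177 - 3P and Qs = 6P - 120.
Setting them equal: 177 - 3P = 6P - 120 → 297 = 9P, so P = 33 and Q = 78.
Expenditure moves from 27×42 = 1134 to 33×78 = 2574; change = +1440.00.

+1440.00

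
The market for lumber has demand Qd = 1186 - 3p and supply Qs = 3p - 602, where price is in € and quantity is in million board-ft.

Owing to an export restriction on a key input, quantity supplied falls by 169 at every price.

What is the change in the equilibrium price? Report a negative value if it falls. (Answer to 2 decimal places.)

Before the shock: 1186 - 3p = 3p - 602 ⇒ 1788 = 6p ⇒ p = 298, Q = 292.
The shock moves the curves to Qd = 1186 - 3p and Qs = 3p - 771.
Setting them equal: 1186 - 3p = 3p - 771 → 1957 = 6p, so p = 1957/6 ≈ 326.1667 and Q = 207.5.
Δp = 326.1667 − 298 = +28.17.

+28.17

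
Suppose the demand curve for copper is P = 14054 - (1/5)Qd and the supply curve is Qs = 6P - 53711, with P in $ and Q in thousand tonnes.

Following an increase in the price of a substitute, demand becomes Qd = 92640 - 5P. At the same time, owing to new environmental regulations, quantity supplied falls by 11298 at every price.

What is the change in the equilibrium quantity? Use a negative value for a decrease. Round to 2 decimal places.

+7066.36

Before the shock: 70270 - 5P = 6P - 53711 ⇒ 123981 = 11P ⇒ P = 11271, Q = 13915.
The shock moves the curves to Qd = 92640 - 5P and Qs = 6P - 65009.
Clearing the new market: 92640 - 5P = 6P - 65009, so P = 157649/11 ≈ 14331.7273 and Q = 230795/11 ≈ 20981.3636.
ΔQ = 20981.3636 − 13915 = +7066.36.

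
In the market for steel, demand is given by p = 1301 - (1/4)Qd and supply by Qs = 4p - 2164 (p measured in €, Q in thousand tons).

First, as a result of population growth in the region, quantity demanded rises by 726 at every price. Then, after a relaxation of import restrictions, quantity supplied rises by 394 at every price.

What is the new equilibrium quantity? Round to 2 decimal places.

2080.00

Solve the original market: 5204 - 4p = 4p - 2164, hence p = 921 and Q = 1520.
With the change applied: demand Qd = 5930 - 4p, supply Qs = 4p - 1770.
Setting them equal: 5930 - 4p = 4p - 1770 → 7700 = 8p, so p = 962.5 and Q = 2080.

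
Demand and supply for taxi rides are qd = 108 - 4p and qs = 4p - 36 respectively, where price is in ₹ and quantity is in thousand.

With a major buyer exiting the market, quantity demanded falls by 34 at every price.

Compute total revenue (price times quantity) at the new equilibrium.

261.25

Original equilibrium: 108 - 4p = 4p - 36 gives 144 = 8p, so p = 18 and q = 36.
The shock moves the curves to qd = 74 - 4p and qs = 4p - 36.
Setting them equal: 74 - 4p = 4p - 36 → 110 = 8p, so p = 13.75 and q = 19.
New expenditure = 13.75 × 19 = 261.25.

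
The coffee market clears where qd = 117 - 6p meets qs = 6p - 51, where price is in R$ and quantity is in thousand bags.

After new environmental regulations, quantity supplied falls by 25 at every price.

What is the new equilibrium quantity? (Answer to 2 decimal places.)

20.50

Solve the original market: 117 - 6p = 6p - 51, hence p = 14 and q = 33.
The new curves are qd = 117 - 6p (demand) and qs = 6p - 76 (supply).
Clearing the new market: 117 - 6p = 6p - 76, so p = 193/12 ≈ 16.0833 and q = 20.5.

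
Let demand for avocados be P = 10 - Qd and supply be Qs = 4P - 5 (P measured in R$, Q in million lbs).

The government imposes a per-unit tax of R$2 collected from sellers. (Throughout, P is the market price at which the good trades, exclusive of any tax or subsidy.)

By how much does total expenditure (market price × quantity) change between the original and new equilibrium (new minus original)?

+3.84

Original equilibrium: 10 - P = 4P - 5 gives 15 = 5P, so P = 3 and Q = 7.
Since sellers keep the price net of the tax, the effective supply curve becomes Qs = 4P - 13.
New equilibrium: 10 - P = 4P - 13 ⇒ 23 = 5P ⇒ P = 4.6, Q = 5.4.
Expenditure moves from 3×7 = 21 to 4.6×5.4 = 24.84; change = +3.84.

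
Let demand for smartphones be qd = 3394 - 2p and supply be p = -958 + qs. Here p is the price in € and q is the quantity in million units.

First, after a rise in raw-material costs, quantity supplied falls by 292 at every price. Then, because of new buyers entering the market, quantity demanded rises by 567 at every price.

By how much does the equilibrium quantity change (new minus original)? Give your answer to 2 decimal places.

Before the shock: 3394 - 2p = p + 958 ⇒ 2436 = 3p ⇒ p = 812, q = 1770.
With the change applied: demand qd = 3961 - 2p, supply qs = p + 666.
Setting them equal: 3961 - 2p = p + 666 → 3295 = 3p, so p = 3295/3 ≈ 1098.3333 and q = 5293/3 ≈ 1764.3333.
Δq = 1764.3333 − 1770 = -5.67.

-5.67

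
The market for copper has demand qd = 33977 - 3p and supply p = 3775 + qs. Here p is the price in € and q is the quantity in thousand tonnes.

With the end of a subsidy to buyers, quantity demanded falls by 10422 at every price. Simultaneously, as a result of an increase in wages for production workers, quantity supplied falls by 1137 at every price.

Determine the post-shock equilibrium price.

7116.75

Solve the original market: 33977 - 3p = p - 3775, hence p = 9438 and q = 5663.
After the shift, demand is qd = 23555 - 3p and supply is qs = p - 4912.
Equate the new curves: 23555 - 3p = p - 4912, giving 28467 = 4p, p = 7116.75, q = 2204.75.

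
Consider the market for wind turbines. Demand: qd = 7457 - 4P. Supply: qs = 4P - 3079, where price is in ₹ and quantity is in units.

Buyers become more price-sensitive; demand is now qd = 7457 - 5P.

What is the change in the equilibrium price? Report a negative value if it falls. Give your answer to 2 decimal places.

-146.33

Before the shock: 7457 - 4P = 4P - 3079 ⇒ 10536 = 8P ⇒ P = 1317, q = 2189.
The shock moves the curves to qd = 7457 - 5P and qs = 4P - 3079.
Clearing the new market: 7457 - 5P = 4P - 3079, so P = 3512/3 ≈ 1170.6667 and q = 4811/3 ≈ 1603.6667.
ΔP = 1170.6667 − 1317 = -146.33.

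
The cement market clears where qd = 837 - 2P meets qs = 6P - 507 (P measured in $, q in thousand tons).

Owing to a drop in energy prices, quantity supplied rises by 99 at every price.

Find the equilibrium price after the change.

155.625

Original equilibrium: 837 - 2P = 6P - 507 gives 1344 = 8P, so P = 168 and q = 501.
The shock moves the curves to qd = 837 - 2P and qs = 6P - 408.
Clearing the new market: 837 - 2P = 6P - 408, so P = 155.625 and q = 525.75.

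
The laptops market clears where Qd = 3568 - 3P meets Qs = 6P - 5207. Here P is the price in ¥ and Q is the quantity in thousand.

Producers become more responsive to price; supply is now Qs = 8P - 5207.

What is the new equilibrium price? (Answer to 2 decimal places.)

797.73

Initially, 3568 - 3P = 6P - 5207, so 8775 = 9P and P = 975, Q = 643.
With the change applied: demand Qd = 3568 - 3P, supply Qs = 8P - 5207.
Clearing the new market: 3568 - 3P = 8P - 5207, so P = 8775/11 ≈ 797.7273 and Q = 12923/11 ≈ 1174.8182.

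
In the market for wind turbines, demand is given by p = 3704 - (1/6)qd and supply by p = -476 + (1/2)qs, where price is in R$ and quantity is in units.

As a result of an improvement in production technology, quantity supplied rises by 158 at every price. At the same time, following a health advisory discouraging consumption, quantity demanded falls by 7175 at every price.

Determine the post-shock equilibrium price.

1742.375

Initially, 22224 - 6p = 2p + 952, so 21272 = 8p and p = 2659, q = 6270.
After the shift, demand is qd = 15049 - 6p and supply is qs = 2p + 1110.
Clearing the new market: 15049 - 6p = 2p + 1110, so p = 1742.375 and q = 4594.75.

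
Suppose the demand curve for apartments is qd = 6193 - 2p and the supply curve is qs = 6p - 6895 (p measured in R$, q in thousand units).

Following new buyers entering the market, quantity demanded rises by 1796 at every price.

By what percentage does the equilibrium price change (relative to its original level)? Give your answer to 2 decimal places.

+13.72

Original equilibrium: 6193 - 2p = 6p - 6895 gives 13088 = 8p, so p = 1636 and q = 2921.
After the shift, demand is qd = 7989 - 2p and supply is qs = 6p - 6895.
Clearing the new market: 7989 - 2p = 6p - 6895, so p = 1860.5 and q = 4268.
%Δp = (1860.5 − 1636) / 1636 × 100 = +13.72%.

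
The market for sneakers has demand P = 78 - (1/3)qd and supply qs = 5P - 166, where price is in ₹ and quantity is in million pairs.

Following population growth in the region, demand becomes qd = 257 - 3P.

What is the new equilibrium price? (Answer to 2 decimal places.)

Initially, 234 - 3P = 5P - 166, so 400 = 8P and P = 50, q = 84.
The shock moves the curves to qd = 257 - 3P and qs = 5P - 166.
New equilibrium: 257 - 3P = 5P - 166 ⇒ 423 = 8P ⇒ P = 52.875, q = 98.375.

52.88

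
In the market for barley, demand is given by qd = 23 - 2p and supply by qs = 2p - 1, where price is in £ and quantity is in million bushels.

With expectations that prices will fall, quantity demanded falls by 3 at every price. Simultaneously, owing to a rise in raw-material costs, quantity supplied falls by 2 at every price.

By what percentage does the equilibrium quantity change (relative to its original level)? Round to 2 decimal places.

Original equilibrium: 23 - 2p = 2p - 1 gives 24 = 4p, so p = 6 and q = 11.
The new curves are qd = 20 - 2p (demand) and qs = 2p - 3 (supply).
Clearing the new market: 20 - 2p = 2p - 3, so p = 5.75 and q = 8.5.
%Δq = (8.5 − 11) / 11 × 100 = -22.73%.

-22.73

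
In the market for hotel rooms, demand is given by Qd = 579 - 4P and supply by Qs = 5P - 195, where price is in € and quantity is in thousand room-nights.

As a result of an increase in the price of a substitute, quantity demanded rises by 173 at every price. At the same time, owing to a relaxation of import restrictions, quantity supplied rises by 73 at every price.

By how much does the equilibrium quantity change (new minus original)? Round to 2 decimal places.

Solve the original market: 579 - 4P = 5P - 195, hence P = 86 and Q = 235.
After the shift, demand is Qd = 752 - 4P and supply is Qs = 5P - 122.
Setting them equal: 752 - 4P = 5P - 122 → 874 = 9P, so P = 874/9 ≈ 97.1111 and Q = 3272/9 ≈ 363.5556.
ΔQ = 363.5556 − 235 = +128.56.

+128.56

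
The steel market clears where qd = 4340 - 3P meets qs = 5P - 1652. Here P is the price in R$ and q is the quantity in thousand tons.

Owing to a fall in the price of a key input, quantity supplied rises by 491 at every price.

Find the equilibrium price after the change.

Initially, 4340 - 3P = 5P - 1652, so 5992 = 8P and P = 749, q = 2093.
The shock moves the curves to qd = 4340 - 3P and qs = 5P - 1161.
Clearing the new market: 4340 - 3P = 5P - 1161, so P = 687.625 and q = 2277.125.

687.625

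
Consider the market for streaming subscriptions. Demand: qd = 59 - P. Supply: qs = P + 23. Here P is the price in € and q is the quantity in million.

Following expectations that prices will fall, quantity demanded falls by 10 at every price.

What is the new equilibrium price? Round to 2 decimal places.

13.00

Before the shock: 59 - P = P + 23 ⇒ 36 = 2P ⇒ P = 18, q = 41.
The new curves are qd = 49 - P (demand) and qs = P + 23 (supply).
Equate the new curves: 49 - P = P + 23, giving 26 = 2P, P = 13, q = 36.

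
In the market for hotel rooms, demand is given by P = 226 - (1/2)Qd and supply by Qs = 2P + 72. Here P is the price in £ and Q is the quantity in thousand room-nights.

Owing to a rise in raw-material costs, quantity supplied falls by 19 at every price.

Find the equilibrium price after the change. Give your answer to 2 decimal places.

Original equilibrium: 452 - 2P = 2P + 72 gives 380 = 4P, so P = 95 and Q = 262.
After the shift, demand is Qd = 452 - 2P and supply is Qs = 2P + 53.
Setting them equal: 452 - 2P = 2P + 53 → 399 = 4P, so P = 99.75 and Q = 252.5.

99.75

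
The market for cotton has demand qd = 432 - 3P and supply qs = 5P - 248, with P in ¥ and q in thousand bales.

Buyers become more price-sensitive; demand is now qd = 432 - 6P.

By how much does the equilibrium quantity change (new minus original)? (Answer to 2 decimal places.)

Solve the original market: 432 - 3P = 5P - 248, hence P = 85 and q = 177.
The new curves are qd = 432 - 6P (demand) and qs = 5P - 248 (supply).
New equilibrium: 432 - 6P = 5P - 248 ⇒ 680 = 11P ⇒ P = 680/11 ≈ 61.8182, q = 672/11 ≈ 61.0909.
Δq = 61.0909 − 177 = -115.91.

-115.91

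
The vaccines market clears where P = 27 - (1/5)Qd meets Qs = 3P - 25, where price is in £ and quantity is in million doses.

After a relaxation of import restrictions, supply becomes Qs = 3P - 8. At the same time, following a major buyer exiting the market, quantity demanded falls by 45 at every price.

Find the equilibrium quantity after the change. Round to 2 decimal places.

28.75

Before the shock: 135 - 5P = 3P - 25 ⇒ 160 = 8P ⇒ P = 20, Q = 35.
The shock moves the curves to Qd = 90 - 5P and Qs = 3P - 8.
Equate the new curves: 90 - 5P = 3P - 8, giving 98 = 8P, P = 12.25, Q = 28.75.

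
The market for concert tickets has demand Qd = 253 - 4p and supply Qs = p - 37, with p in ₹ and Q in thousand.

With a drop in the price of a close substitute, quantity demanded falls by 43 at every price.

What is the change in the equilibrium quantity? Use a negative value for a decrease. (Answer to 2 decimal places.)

-8.60

Initially, 253 - 4p = p - 37, so 290 = 5p and p = 58, Q = 21.
The shock moves the curves to Qd = 210 - 4p and Qs = p - 37.
New equilibrium: 210 - 4p = p - 37 ⇒ 247 = 5p ⇒ p = 49.4, Q = 12.4.
ΔQ = 12.4 − 21 = -8.60.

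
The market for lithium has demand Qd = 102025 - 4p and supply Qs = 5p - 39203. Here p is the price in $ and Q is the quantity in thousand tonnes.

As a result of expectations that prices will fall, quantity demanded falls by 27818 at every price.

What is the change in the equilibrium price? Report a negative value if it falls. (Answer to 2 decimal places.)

Original equilibrium: 102025 - 4p = 5p - 39203 gives 141228 = 9p, so p = 15692 and Q = 39257.
The shock moves the curves to Qd = 74207 - 4p and Qs = 5p - 39203.
New equilibrium: 74207 - 4p = 5p - 39203 ⇒ 113410 = 9p ⇒ p = 113410/9 ≈ 12601.1111, Q = 214223/9 ≈ 23802.5556.
Δp = 12601.1111 − 15692 = -3090.89.

-3090.89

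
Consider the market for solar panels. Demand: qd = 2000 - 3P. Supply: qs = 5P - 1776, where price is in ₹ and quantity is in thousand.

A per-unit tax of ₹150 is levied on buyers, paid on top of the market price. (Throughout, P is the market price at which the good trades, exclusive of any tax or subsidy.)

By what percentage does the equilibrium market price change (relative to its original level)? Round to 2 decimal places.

-11.92

Original equilibrium: 2000 - 3P = 5P - 1776 gives 3776 = 8P, so P = 472 and q = 584.
Since buyers pay the price plus the tax, the effective demand curve becomes qd = 1550 - 3P.
Clearing the new market: 1550 - 3P = 5P - 1776, so P = 415.75 and q = 302.75.
%ΔP = (415.75 − 472) / 472 × 100 = -11.92%.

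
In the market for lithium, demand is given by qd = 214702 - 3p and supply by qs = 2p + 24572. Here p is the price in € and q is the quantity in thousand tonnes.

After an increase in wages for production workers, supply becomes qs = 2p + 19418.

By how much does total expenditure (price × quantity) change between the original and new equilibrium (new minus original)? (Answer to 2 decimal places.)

Original equilibrium: 214702 - 3p = 2p + 24572 gives 190130 = 5p, so p = 38026 and q = 100624.
After the shift, demand is qd = 214702 - 3p and supply is qs = 2p + 19418.
New equilibrium: 214702 - 3p = 2p + 19418 ⇒ 195284 = 5p ⇒ p = 39056.8, q = 97531.6.
Expenditure moves from 38026×100624 = 3826328224 to 39056.8×97531.6 = 3809272194.88; change = -17056029.12.

-17056029.12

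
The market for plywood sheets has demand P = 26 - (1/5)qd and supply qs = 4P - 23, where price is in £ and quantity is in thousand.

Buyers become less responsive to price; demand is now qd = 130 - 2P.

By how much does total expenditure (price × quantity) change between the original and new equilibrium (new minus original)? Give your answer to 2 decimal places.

+1249.50

Initially, 130 - 5P = 4P - 23, so 153 = 9P and P = 17, q = 45.
After the shift, demand is qd = 130 - 2P and supply is qs = 4P - 23.
Setting them equal: 130 - 2P = 4P - 23 → 153 = 6P, so P = 25.5 and q = 79.
Expenditure moves from 17×45 = 765 to 25.5×79 = 2014.5; change = +1249.50.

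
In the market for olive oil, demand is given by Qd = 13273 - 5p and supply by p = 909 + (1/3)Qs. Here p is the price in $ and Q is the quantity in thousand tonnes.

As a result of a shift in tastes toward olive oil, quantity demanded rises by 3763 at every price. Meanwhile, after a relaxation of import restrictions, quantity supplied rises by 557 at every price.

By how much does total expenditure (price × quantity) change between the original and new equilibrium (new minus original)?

Initially, 13273 - 5p = 3p - 2727, so 16000 = 8p and p = 2000, Q = 3273.
The shock moves the curves to Qd = 17036 - 5p and Qs = 3p - 2170.
Setting them equal: 17036 - 5p = 3p - 2170 → 19206 = 8p, so p = 2400.75 and Q = 5032.25.
Expenditure moves from 2000×3273 = 6546000 to 2400.75×5032.25 = 12081174.1875; change = +5535174.1875.

+5535174.1875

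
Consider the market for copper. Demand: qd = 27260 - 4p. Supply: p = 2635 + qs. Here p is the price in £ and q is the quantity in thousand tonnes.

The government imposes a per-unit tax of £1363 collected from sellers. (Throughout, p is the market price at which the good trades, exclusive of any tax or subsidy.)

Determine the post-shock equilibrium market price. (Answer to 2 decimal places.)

6251.60

Solve the original market: 27260 - 4p = p - 2635, hence p = 5979 and q = 3344.
Since sellers keep the price net of the tax, the effective supply curve becomes qs = p - 3998.
Setting them equal: 27260 - 4p = p - 3998 → 31258 = 5p, so p = 6251.6 and q = 2253.6.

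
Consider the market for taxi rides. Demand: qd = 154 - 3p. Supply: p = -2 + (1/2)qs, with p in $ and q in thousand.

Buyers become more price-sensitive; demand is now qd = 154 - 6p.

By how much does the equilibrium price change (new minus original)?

-11.25

Before the shock: 154 - 3p = 2p + 4 ⇒ 150 = 5p ⇒ p = 30, q = 64.
The shock moves the curves to qd = 154 - 6p and qs = 2p + 4.
Clearing the new market: 154 - 6p = 2p + 4, so p = 18.75 and q = 41.5.
Δp = 18.75 − 30 = -11.25.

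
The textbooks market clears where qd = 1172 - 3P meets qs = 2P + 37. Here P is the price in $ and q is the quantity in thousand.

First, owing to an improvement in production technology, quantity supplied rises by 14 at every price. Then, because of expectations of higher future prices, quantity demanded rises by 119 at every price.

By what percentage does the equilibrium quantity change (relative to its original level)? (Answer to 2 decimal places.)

+11.41

Initially, 1172 - 3P = 2P + 37, so 1135 = 5P and P = 227, q = 491.
The new curves are qd = 1291 - 3P (demand) and qs = 2P + 51 (supply).
Equate the new curves: 1291 - 3P = 2P + 51, giving 1240 = 5P, P = 248, q = 547.
%Δq = (547 − 491) / 491 × 100 = +11.41%.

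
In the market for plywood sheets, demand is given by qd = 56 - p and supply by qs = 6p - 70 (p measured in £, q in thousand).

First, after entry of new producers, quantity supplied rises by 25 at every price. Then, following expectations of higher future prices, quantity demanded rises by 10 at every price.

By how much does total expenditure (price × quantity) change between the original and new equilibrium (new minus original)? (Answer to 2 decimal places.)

Solve the original market: 56 - p = 6p - 70, hence p = 18 and q = 38.
After the shift, demand is qd = 66 - p and supply is qs = 6p - 45.
New equilibrium: 66 - p = 6p - 45 ⇒ 111 = 7p ⇒ p = 111/7 ≈ 15.8571, q = 351/7 ≈ 50.1429.
Expenditure moves from 18×38 = 684 to 15.8571×50.1429 = 795.1224; change = +111.12.

+111.12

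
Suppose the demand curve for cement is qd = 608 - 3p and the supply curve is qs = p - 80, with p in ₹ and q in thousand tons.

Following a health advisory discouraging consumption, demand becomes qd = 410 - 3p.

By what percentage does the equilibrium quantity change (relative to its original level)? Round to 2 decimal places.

Initially, 608 - 3p = p - 80, so 688 = 4p and p = 172, q = 92.
After the shift, demand is qd = 410 - 3p and supply is qs = p - 80.
Setting them equal: 410 - 3p = p - 80 → 490 = 4p, so p = 122.5 and q = 42.5.
%Δq = (42.5 − 92) / 92 × 100 = -53.80%.

-53.80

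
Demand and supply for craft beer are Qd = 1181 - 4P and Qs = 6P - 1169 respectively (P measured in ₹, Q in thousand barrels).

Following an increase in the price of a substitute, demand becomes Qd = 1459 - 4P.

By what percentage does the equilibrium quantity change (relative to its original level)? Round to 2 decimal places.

Original equilibrium: 1181 - 4P = 6P - 1169 gives 2350 = 10P, so P = 235 and Q = 241.
With the change applied: demand Qd = 1459 - 4P, supply Qs = 6P - 1169.
Clearing the new market: 1459 - 4P = 6P - 1169, so P = 262.8 and Q = 407.8.
%ΔQ = (407.8 − 241) / 241 × 100 = +69.21%.

+69.21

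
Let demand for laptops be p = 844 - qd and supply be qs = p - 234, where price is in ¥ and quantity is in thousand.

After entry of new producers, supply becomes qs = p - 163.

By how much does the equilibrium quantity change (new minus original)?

+35.5

Before the shock: 844 - p = p - 234 ⇒ 1078 = 2p ⇒ p = 539, q = 305.
The new curves are qd = 844 - p (demand) and qs = p - 163 (supply).
New equilibrium: 844 - p = p - 163 ⇒ 1007 = 2p ⇒ p = 503.5, q = 340.5.
Δq = 340.5 − 305 = +35.5.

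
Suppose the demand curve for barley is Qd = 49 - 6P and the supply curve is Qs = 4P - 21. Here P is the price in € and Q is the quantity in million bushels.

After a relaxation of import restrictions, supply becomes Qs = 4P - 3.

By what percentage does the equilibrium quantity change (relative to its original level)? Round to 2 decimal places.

+154.29

Solve the original market: 49 - 6P = 4P - 21, hence P = 7 and Q = 7.
The new curves are Qd = 49 - 6P (demand) and Qs = 4P - 3 (supply).
New equilibrium: 49 - 6P = 4P - 3 ⇒ 52 = 10P ⇒ P = 5.2, Q = 17.8.
%ΔQ = (17.8 − 7) / 7 × 100 = +154.29%.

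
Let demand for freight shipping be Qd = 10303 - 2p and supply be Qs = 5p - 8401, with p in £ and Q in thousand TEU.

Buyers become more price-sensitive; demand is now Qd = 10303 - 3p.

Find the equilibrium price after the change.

Solve the original market: 10303 - 2p = 5p - 8401, hence p = 2672 and Q = 4959.
The new curves are Qd = 10303 - 3p (demand) and Qs = 5p - 8401 (supply).
Setting them equal: 10303 - 3p = 5p - 8401 → 18704 = 8p, so p = 2338 and Q = 3289.

2338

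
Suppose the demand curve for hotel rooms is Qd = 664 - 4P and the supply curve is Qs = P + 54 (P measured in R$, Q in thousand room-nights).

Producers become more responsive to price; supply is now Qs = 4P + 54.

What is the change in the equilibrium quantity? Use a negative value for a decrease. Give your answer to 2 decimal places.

+183.00

Before the shock: 664 - 4P = P + 54 ⇒ 610 = 5P ⇒ P = 122, Q = 176.
The new curves are Qd = 664 - 4P (demand) and Qs = 4P + 54 (supply).
Clearing the new market: 664 - 4P = 4P + 54, so P = 76.25 and Q = 359.
ΔQ = 359 − 176 = +183.00.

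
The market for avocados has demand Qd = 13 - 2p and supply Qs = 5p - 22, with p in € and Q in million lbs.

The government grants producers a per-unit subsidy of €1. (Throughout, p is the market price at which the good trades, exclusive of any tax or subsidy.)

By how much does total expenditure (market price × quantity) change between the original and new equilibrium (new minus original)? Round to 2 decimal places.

Initially, 13 - 2p = 5p - 22, so 35 = 7p and p = 5, Q = 3.
Since sellers receive the price plus the subsidy, the effective supply curve becomes Qs = 5p - 17.
Setting them equal: 13 - 2p = 5p - 17 → 30 = 7p, so p = 30/7 ≈ 4.2857 and Q = 31/7 ≈ 4.4286.
Expenditure moves from 5×3 = 15 to 4.2857×4.4286 = 18.9796; change = +3.98.

+3.98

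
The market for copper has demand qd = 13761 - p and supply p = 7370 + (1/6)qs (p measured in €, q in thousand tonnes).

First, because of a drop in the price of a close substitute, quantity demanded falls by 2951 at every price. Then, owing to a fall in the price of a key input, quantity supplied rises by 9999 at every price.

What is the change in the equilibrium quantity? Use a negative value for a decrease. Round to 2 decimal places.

-1101.00

Solve the original market: 13761 - p = 6p - 44220, hence p = 8283 and q = 5478.
After the shift, demand is qd = 10810 - p and supply is qs = 6p - 34221.
Equate the new curves: 10810 - p = 6p - 34221, giving 45031 = 7p, p = 6433, q = 4377.
Δq = 4377 − 5478 = -1101.00.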